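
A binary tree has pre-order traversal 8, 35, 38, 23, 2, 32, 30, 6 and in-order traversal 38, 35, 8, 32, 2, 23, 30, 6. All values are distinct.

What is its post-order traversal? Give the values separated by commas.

38, 35, 32, 2, 6, 30, 23, 8

The first element of pre-order is the root; it splits in-order into left and right subtrees.
Root 8: left subtree has 2 nodes {38, 35}, right has 5 {32, 2, 23, 30, 6}.
  Root 35: left subtree has 1 node {38}, right has 0 { }.
  Root 23: left subtree has 2 nodes {32, 2}, right has 2 {30, 6}.
    Root 2: left subtree has 1 node {32}, right has 0 { }.
    Root 30: left subtree has 0 nodes { }, right has 1 {6}.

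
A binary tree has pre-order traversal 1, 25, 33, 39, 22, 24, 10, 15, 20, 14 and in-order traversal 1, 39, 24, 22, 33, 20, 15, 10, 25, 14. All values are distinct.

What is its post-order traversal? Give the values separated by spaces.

24 22 39 20 15 10 33 14 25 1

The first element of pre-order is the root; it splits in-order into left and right subtrees.
Root 1: left subtree has 0 nodes { }, right has 9 {39, 24, 22, 33, 20, 15, 10, 25, 14}.
  Root 25: left subtree has 7 nodes {39, 24, 22, 33, 20, 15, 10}, right has 1 {14}.
    Root 33: left subtree has 3 nodes {39, 24, 22}, right has 3 {20, 15, 10}.
      Root 39: left subtree has 0 nodes { }, right has 2 {24, 22}.
        Root 22: left subtree has 1 node {24}, right has 0 { }.
      Root 10: left subtree has 2 nodes {20, 15}, right has 0 { }.
        Root 15: left subtree has 1 node {20}, right has 0 { }.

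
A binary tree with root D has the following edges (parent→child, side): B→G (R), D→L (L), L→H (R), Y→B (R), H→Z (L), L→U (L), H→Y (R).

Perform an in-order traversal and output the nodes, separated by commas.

U, L, Z, H, Y, B, G, D

In-order visits the left subtree, then the node, then the right subtree.
At D: go left to L.
  At L: go left to U.
    U is a leaf — visit U.
  Visit L.
  At L: go right to H.
    At H: go left to Z.
      Z is a leaf — visit Z.
    Visit H.
    At H: go right to Y.
      At Y: no left child.
      Visit Y.
      At Y: go right to B.
        At B: no left child.
        Visit B.
        At B: go right to G.
          G is a leaf — visit G.
Visit D.
At D: no right child.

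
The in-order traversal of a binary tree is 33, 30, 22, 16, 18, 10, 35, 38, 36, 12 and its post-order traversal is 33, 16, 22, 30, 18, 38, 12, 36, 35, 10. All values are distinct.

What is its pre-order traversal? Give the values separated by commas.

The last element of post-order is the root; it splits in-order into left and right subtrees.
Root 10: left subtree has 5 nodes {33, 30, 22, 16, 18}, right has 4 {35, 38, 36, 12}.
  Root 18: left subtree has 4 nodes {33, 30, 22, 16}, right has 0 { }.
    Root 30: left subtree has 1 node {33}, right has 2 {22, 16}.
      Root 22: left subtree has 0 nodes { }, right has 1 {16}.
  Root 35: left subtree has 0 nodes { }, right has 3 {38, 36, 12}.
    Root 36: left subtree has 1 node {38}, right has 1 {12}.

10, 18, 30, 33, 22, 16, 35, 36, 38, 12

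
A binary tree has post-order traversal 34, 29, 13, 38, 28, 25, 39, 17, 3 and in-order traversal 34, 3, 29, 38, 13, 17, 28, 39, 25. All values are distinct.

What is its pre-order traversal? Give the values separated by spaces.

3 34 17 38 29 13 39 28 25

The last element of post-order is the root; it splits in-order into left and right subtrees.
Root 3: left subtree has 1 node {34}, right has 7 {29, 38, 13, 17, 28, 39, 25}.
  Root 17: left subtree has 3 nodes {29, 38, 13}, right has 3 {28, 39, 25}.
    Root 38: left subtree has 1 node {29}, right has 1 {13}.
    Root 39: left subtree has 1 node {28}, right has 1 {25}.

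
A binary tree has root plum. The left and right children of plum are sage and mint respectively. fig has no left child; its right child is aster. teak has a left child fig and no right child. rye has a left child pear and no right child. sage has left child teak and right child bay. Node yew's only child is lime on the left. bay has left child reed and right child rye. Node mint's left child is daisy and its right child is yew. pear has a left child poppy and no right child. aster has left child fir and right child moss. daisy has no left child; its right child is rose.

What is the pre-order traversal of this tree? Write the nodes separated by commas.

Pre-order visits the node, then its left subtree, then its right subtree.
Visit plum.
At plum: go left to sage.
  Visit sage.
  At sage: go left to teak.
    Visit teak.
    At teak: go left to fig.
      Visit fig.
      At fig: no left child.
      At fig: go right to aster.
        Visit aster.
        At aster: go left to fir.
          fir is a leaf — visit fir.
        At aster: go right to moss.
          moss is a leaf — visit moss.
    At teak: no right child.
  At sage: go right to bay.
    Visit bay.
    At bay: go left to reed.
      reed is a leaf — visit reed.
    At bay: go right to rye.
      Visit rye.
      At rye: go left to pear.
        Visit pear.
        At pear: go left to poppy.
          poppy is a leaf — visit poppy.
        At pear: no right child.
      At rye: no right child.
At plum: go right to mint.
  Visit mint.
  At mint: go left to daisy.
    Visit daisy.
    At daisy: no left child.
    At daisy: go right to rose.
      rose is a leaf — visit rose.
  At mint: go right to yew.
    Visit yew.
    At yew: go left to lime.
      lime is a leaf — visit lime.
    At yew: no right child.

plum, sage, teak, fig, aster, fir, moss, bay, reed, rye, pear, poppy, mint, daisy, rose, yew, lime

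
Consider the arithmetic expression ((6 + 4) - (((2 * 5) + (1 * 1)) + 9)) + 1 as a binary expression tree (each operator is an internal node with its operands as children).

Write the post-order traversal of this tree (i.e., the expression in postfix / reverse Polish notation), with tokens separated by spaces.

Post-order on an expression tree gives postfix notation: for each operator, emit left operand, right operand, then the operator.

6 4 + 2 5 * 1 1 * + 9 + - 1 +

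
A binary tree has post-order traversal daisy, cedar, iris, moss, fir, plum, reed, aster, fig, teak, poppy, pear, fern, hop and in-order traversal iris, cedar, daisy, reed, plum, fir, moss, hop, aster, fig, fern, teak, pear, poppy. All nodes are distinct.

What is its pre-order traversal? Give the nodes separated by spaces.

The last element of post-order is the root; it splits in-order into left and right subtrees.
Root hop: left subtree has 7 nodes {iris, cedar, daisy, reed, plum, fir, moss}, right has 6 {aster, fig, fern, teak, pear, poppy}.
  Root reed: left subtree has 3 nodes {iris, cedar, daisy}, right has 3 {plum, fir, moss}.
    Root iris: left subtree has 0 nodes { }, right has 2 {cedar, daisy}.
      Root cedar: left subtree has 0 nodes { }, right has 1 {daisy}.
    Root plum: left subtree has 0 nodes { }, right has 2 {fir, moss}.
      Root fir: left subtree has 0 nodes { }, right has 1 {moss}.
  Root fern: left subtree has 2 nodes {aster, fig}, right has 3 {teak, pear, poppy}.
    Root fig: left subtree has 1 node {aster}, right has 0 { }.
    Root pear: left subtree has 1 node {teak}, right has 1 {poppy}.

hop reed iris cedar daisy plum fir moss fern fig aster pear teak poppy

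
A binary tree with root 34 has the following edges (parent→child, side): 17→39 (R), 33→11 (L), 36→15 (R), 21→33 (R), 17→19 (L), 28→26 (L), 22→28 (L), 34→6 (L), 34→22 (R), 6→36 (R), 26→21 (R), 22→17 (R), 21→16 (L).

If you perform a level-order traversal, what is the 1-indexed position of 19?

9

Level-order visits nodes level by level from the root, left to right within each level.
Level 0: 34
Level 1: 6, 22
Level 2: 36, 28, 17
Level 3: 15, 26, 19, 39
Level 4: 21
Level 5: 16, 33
Level 6: 11
Full level-order sequence: 34, 6, 22, 36, 28, 17, 15, 26, 19, 39, 21, 16, 33, 11.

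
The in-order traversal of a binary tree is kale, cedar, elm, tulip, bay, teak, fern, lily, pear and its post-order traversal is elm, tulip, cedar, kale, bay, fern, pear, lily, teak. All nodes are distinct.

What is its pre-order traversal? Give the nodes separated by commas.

The last element of post-order is the root; it splits in-order into left and right subtrees.
Root teak: left subtree has 5 nodes {kale, cedar, elm, tulip, bay}, right has 3 {fern, lily, pear}.
  Root bay: left subtree has 4 nodes {kale, cedar, elm, tulip}, right has 0 { }.
    Root kale: left subtree has 0 nodes { }, right has 3 {cedar, elm, tulip}.
      Root cedar: left subtree has 0 nodes { }, right has 2 {elm, tulip}.
        Root tulip: left subtree has 1 node {elm}, right has 0 { }.
  Root lily: left subtree has 1 node {fern}, right has 1 {pear}.

teak, bay, kale, cedar, tulip, elm, lily, fern, pear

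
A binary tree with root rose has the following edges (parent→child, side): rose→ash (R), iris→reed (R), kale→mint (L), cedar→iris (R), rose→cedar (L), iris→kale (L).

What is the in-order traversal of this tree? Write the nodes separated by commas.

cedar, mint, kale, iris, reed, rose, ash

In-order visits the left subtree, then the node, then the right subtree.
At rose: go left to cedar.
  At cedar: no left child.
  Visit cedar.
  At cedar: go right to iris.
    At iris: go left to kale.
      At kale: go left to mint.
        mint is a leaf — visit mint.
      Visit kale.
      At kale: no right child.
    Visit iris.
    At iris: go right to reed.
      reed is a leaf — visit reed.
Visit rose.
At rose: go right to ash.
  ash is a leaf — visit ash.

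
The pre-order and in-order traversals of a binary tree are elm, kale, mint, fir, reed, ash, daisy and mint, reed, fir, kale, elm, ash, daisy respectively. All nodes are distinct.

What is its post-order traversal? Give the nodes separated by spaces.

reed fir mint kale daisy ash elm

The first element of pre-order is the root; it splits in-order into left and right subtrees.
Root elm: left subtree has 4 nodes {mint, reed, fir, kale}, right has 2 {ash, daisy}.
  Root kale: left subtree has 3 nodes {mint, reed, fir}, right has 0 { }.
    Root mint: left subtree has 0 nodes { }, right has 2 {reed, fir}.
      Root fir: left subtree has 1 node {reed}, right has 0 { }.
  Root ash: left subtree has 0 nodes { }, right has 1 {daisy}.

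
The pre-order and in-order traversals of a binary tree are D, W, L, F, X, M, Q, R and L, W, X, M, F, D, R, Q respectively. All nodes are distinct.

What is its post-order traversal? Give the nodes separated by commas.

L, M, X, F, W, R, Q, D

The first element of pre-order is the root; it splits in-order into left and right subtrees.
Root D: left subtree has 5 nodes {L, W, X, M, F}, right has 2 {R, Q}.
  Root W: left subtree has 1 node {L}, right has 3 {X, M, F}.
    Root F: left subtree has 2 nodes {X, M}, right has 0 { }.
      Root X: left subtree has 0 nodes { }, right has 1 {M}.
  Root Q: left subtree has 1 node {R}, right has 0 { }.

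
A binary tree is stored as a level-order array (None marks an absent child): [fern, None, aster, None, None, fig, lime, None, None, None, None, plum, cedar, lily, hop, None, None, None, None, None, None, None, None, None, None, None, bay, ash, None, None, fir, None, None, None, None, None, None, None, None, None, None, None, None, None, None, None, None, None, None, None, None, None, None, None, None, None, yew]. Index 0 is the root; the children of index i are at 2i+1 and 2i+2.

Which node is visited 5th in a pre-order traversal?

cedar

Pre-order visits the node, then its left subtree, then its right subtree.
Visit fern.
At fern: no left child.
At fern: go right to aster.
  Visit aster.
  At aster: go left to fig.
    Visit fig.
    At fig: go left to plum.
      plum is a leaf — visit plum.
    At fig: go right to cedar.
      Visit cedar.
      At cedar: no left child.
      At cedar: go right to bay.
        bay is a leaf — visit bay.
  At aster: go right to lime.
    Visit lime.
    At lime: go left to lily.
      Visit lily.
      At lily: go left to ash.
        Visit ash.
        At ash: no left child.
        At ash: go right to yew.
          yew is a leaf — visit yew.
      At lily: no right child.
    At lime: go right to hop.
      Visit hop.
      At hop: no left child.
      At hop: go right to fir.
        fir is a leaf — visit fir.
Full pre-order sequence: fern, aster, fig, plum, cedar, bay, lime, lily, ash, yew, hop, fir.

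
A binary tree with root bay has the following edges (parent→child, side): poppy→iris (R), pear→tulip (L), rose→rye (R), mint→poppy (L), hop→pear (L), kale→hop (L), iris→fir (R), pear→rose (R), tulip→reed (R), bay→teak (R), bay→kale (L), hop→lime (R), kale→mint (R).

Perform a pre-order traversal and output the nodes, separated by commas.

Pre-order visits the node, then its left subtree, then its right subtree.
Visit bay.
At bay: go left to kale.
  Visit kale.
  At kale: go left to hop.
    Visit hop.
    At hop: go left to pear.
      Visit pear.
      At pear: go left to tulip.
        Visit tulip.
        At tulip: no left child.
        At tulip: go right to reed.
          reed is a leaf — visit reed.
      At pear: go right to rose.
        Visit rose.
        At rose: no left child.
        At rose: go right to rye.
          rye is a leaf — visit rye.
    At hop: go right to lime.
      lime is a leaf — visit lime.
  At kale: go right to mint.
    Visit mint.
    At mint: go left to poppy.
      Visit poppy.
      At poppy: no left child.
      At poppy: go right to iris.
        Visit iris.
        At iris: no left child.
        At iris: go right to fir.
          fir is a leaf — visit fir.
    At mint: no right child.
At bay: go right to teak.
  teak is a leaf — visit teak.

bay, kale, hop, pear, tulip, reed, rose, rye, lime, mint, poppy, iris, fir, teak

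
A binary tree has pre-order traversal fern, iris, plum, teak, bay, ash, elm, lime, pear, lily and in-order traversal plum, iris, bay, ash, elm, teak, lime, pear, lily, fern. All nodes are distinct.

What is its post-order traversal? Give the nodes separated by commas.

The first element of pre-order is the root; it splits in-order into left and right subtrees.
Root fern: left subtree has 9 nodes {plum, iris, bay, ash, elm, teak, lime, pear, lily}, right has 0 { }.
  Root iris: left subtree has 1 node {plum}, right has 7 {bay, ash, elm, teak, lime, pear, lily}.
    Root teak: left subtree has 3 nodes {bay, ash, elm}, right has 3 {lime, pear, lily}.
      Root bay: left subtree has 0 nodes { }, right has 2 {ash, elm}.
        Root ash: left subtree has 0 nodes { }, right has 1 {elm}.
      Root lime: left subtree has 0 nodes { }, right has 2 {pear, lily}.
        Root pear: left subtree has 0 nodes { }, right has 1 {lily}.

plum, elm, ash, bay, lily, pear, lime, teak, iris, fern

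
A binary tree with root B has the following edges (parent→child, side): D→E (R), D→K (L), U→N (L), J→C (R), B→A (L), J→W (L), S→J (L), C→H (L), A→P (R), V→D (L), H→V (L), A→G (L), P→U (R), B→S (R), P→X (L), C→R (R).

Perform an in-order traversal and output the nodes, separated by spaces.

G A X P N U B W J K D E V H C R S

In-order visits the left subtree, then the node, then the right subtree.
At B: go left to A.
  At A: go left to G.
    G is a leaf — visit G.
  Visit A.
  At A: go right to P.
    At P: go left to X.
      X is a leaf — visit X.
    Visit P.
    At P: go right to U.
      At U: go left to N.
        N is a leaf — visit N.
      Visit U.
      At U: no right child.
Visit B.
At B: go right to S.
  At S: go left to J.
    At J: go left to W.
      W is a leaf — visit W.
    Visit J.
    At J: go right to C.
      At C: go left to H.
        At H: go left to V.
          At V: go left to D.
            At D: go left to K.
              K is a leaf — visit K.
            Visit D.
            At D: go right to E.
              E is a leaf — visit E.
          Visit V.
          At V: no right child.
        Visit H.
        At H: no right child.
      Visit C.
      At C: go right to R.
        R is a leaf — visit R.
  Visit S.
  At S: no right child.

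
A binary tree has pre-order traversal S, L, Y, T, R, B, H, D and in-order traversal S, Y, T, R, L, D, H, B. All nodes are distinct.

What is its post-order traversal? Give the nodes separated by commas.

The first element of pre-order is the root; it splits in-order into left and right subtrees.
Root S: left subtree has 0 nodes { }, right has 7 {Y, T, R, L, D, H, B}.
  Root L: left subtree has 3 nodes {Y, T, R}, right has 3 {D, H, B}.
    Root Y: left subtree has 0 nodes { }, right has 2 {T, R}.
      Root T: left subtree has 0 nodes { }, right has 1 {R}.
    Root B: left subtree has 2 nodes {D, H}, right has 0 { }.
      Root H: left subtree has 1 node {D}, right has 0 { }.

R, T, Y, D, H, B, L, S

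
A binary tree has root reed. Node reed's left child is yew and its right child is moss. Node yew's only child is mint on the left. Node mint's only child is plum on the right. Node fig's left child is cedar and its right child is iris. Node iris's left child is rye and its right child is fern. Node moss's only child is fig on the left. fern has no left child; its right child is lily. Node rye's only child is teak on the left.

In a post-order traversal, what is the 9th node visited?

iris

Post-order visits the left subtree, then the right subtree, then the node.
At reed: go left to yew.
  At yew: go left to mint.
    At mint: no left child.
    At mint: go right to plum.
      plum is a leaf — visit plum.
    Visit mint.
  At yew: no right child.
  Visit yew.
At reed: go right to moss.
  At moss: go left to fig.
    At fig: go left to cedar.
      cedar is a leaf — visit cedar.
    At fig: go right to iris.
      At iris: go left to rye.
        At rye: go left to teak.
          teak is a leaf — visit teak.
        At rye: no right child.
        Visit rye.
      At iris: go right to fern.
        At fern: no left child.
        At fern: go right to lily.
          lily is a leaf — visit lily.
        Visit fern.
      Visit iris.
    Visit fig.
  At moss: no right child.
  Visit moss.
Visit reed.
Full post-order sequence: plum, mint, yew, cedar, teak, rye, lily, fern, iris, fig, moss, reed.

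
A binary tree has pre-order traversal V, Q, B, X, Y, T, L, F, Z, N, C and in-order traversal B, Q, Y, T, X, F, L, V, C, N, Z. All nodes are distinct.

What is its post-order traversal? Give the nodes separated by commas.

B, T, Y, F, L, X, Q, C, N, Z, V

The first element of pre-order is the root; it splits in-order into left and right subtrees.
Root V: left subtree has 7 nodes {B, Q, Y, T, X, F, L}, right has 3 {C, N, Z}.
  Root Q: left subtree has 1 node {B}, right has 5 {Y, T, X, F, L}.
    Root X: left subtree has 2 nodes {Y, T}, right has 2 {F, L}.
      Root Y: left subtree has 0 nodes { }, right has 1 {T}.
      Root L: left subtree has 1 node {F}, right has 0 { }.
  Root Z: left subtree has 2 nodes {C, N}, right has 0 { }.
    Root N: left subtree has 1 node {C}, right has 0 { }.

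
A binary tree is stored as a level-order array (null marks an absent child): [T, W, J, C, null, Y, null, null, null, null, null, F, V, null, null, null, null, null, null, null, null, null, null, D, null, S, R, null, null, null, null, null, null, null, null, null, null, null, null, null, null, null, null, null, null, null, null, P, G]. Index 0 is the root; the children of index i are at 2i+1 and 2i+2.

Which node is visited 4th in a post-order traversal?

Post-order visits the left subtree, then the right subtree, then the node.
At T: go left to W.
  At W: go left to C.
    C is a leaf — visit C.
  At W: no right child.
  Visit W.
At T: go right to J.
  At J: go left to Y.
    At Y: go left to F.
      At F: go left to D.
        At D: go left to P.
          P is a leaf — visit P.
        At D: go right to G.
          G is a leaf — visit G.
        Visit D.
      At F: no right child.
      Visit F.
    At Y: go right to V.
      At V: go left to S.
        S is a leaf — visit S.
      At V: go right to R.
        R is a leaf — visit R.
      Visit V.
    Visit Y.
  At J: no right child.
  Visit J.
Visit T.
Full post-order sequence: C, W, P, G, D, F, S, R, V, Y, J, T.

G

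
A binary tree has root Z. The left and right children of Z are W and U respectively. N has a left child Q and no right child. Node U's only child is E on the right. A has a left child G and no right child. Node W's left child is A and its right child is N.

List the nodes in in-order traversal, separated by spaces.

G A W Q N Z U E

In-order visits the left subtree, then the node, then the right subtree.
At Z: go left to W.
  At W: go left to A.
    At A: go left to G.
      G is a leaf — visit G.
    Visit A.
    At A: no right child.
  Visit W.
  At W: go right to N.
    At N: go left to Q.
      Q is a leaf — visit Q.
    Visit N.
    At N: no right child.
Visit Z.
At Z: go right to U.
  At U: no left child.
  Visit U.
  At U: go right to E.
    E is a leaf — visit E.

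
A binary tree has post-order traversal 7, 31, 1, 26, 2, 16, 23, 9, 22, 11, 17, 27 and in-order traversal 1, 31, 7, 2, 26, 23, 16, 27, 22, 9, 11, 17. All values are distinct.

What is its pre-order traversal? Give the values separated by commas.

The last element of post-order is the root; it splits in-order into left and right subtrees.
Root 27: left subtree has 7 nodes {1, 31, 7, 2, 26, 23, 16}, right has 4 {22, 9, 11, 17}.
  Root 23: left subtree has 5 nodes {1, 31, 7, 2, 26}, right has 1 {16}.
    Root 2: left subtree has 3 nodes {1, 31, 7}, right has 1 {26}.
      Root 1: left subtree has 0 nodes { }, right has 2 {31, 7}.
        Root 31: left subtree has 0 nodes { }, right has 1 {7}.
  Root 17: left subtree has 3 nodes {22, 9, 11}, right has 0 { }.
    Root 11: left subtree has 2 nodes {22, 9}, right has 0 { }.
      Root 22: left subtree has 0 nodes { }, right has 1 {9}.

27, 23, 2, 1, 31, 7, 26, 16, 17, 11, 22, 9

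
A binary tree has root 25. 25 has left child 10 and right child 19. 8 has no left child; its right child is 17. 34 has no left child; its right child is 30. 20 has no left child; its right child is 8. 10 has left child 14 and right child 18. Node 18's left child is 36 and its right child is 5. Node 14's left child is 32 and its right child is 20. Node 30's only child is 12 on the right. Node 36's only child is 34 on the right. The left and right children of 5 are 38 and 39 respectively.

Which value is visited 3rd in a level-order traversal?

Level-order visits nodes level by level from the root, left to right within each level.
Level 0: 25
Level 1: 10, 19
Level 2: 14, 18
Level 3: 32, 20, 36, 5
Level 4: 8, 34, 38, 39
Level 5: 17, 30
Level 6: 12
Full level-order sequence: 25, 10, 19, 14, 18, 32, 20, 36, 5, 8, 34, 38, 39, 17, 30, 12.

19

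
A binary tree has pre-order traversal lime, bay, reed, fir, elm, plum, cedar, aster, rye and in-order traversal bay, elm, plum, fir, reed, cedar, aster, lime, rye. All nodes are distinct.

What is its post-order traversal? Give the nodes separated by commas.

plum, elm, fir, aster, cedar, reed, bay, rye, lime

The first element of pre-order is the root; it splits in-order into left and right subtrees.
Root lime: left subtree has 7 nodes {bay, elm, plum, fir, reed, cedar, aster}, right has 1 {rye}.
  Root bay: left subtree has 0 nodes { }, right has 6 {elm, plum, fir, reed, cedar, aster}.
    Root reed: left subtree has 3 nodes {elm, plum, fir}, right has 2 {cedar, aster}.
      Root fir: left subtree has 2 nodes {elm, plum}, right has 0 { }.
        Root elm: left subtree has 0 nodes { }, right has 1 {plum}.
      Root cedar: left subtree has 0 nodes { }, right has 1 {aster}.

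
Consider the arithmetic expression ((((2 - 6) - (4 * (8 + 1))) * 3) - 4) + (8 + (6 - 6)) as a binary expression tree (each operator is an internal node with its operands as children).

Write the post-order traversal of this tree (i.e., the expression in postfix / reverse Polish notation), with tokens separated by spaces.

Post-order on an expression tree gives postfix notation: for each operator, emit left operand, right operand, then the operator.

2 6 - 4 8 1 + * - 3 * 4 - 8 6 6 - + +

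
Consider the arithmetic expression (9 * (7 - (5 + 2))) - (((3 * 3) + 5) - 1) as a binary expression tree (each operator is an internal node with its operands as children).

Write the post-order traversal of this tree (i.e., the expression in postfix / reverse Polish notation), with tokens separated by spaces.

Post-order on an expression tree gives postfix notation: for each operator, emit left operand, right operand, then the operator.

9 7 5 2 + - * 3 3 * 5 + 1 - -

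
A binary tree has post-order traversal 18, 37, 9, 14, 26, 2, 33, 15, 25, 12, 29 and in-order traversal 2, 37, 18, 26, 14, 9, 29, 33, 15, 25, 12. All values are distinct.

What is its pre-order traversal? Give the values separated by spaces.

The last element of post-order is the root; it splits in-order into left and right subtrees.
Root 29: left subtree has 6 nodes {2, 37, 18, 26, 14, 9}, right has 4 {33, 15, 25, 12}.
  Root 2: left subtree has 0 nodes { }, right has 5 {37, 18, 26, 14, 9}.
    Root 26: left subtree has 2 nodes {37, 18}, right has 2 {14, 9}.
      Root 37: left subtree has 0 nodes { }, right has 1 {18}.
      Root 14: left subtree has 0 nodes { }, right has 1 {9}.
  Root 12: left subtree has 3 nodes {33, 15, 25}, right has 0 { }.
    Root 25: left subtree has 2 nodes {33, 15}, right has 0 { }.
      Root 15: left subtree has 1 node {33}, right has 0 { }.

29 2 26 37 18 14 9 12 25 15 33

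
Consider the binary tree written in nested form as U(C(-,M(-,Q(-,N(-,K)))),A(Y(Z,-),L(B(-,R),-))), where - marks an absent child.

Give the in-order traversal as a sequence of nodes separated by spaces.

In-order visits the left subtree, then the node, then the right subtree.
At U: go left to C.
  At C: no left child.
  Visit C.
  At C: go right to M.
    At M: no left child.
    Visit M.
    At M: go right to Q.
      At Q: no left child.
      Visit Q.
      At Q: go right to N.
        At N: no left child.
        Visit N.
        At N: go right to K.
          K is a leaf — visit K.
Visit U.
At U: go right to A.
  At A: go left to Y.
    At Y: go left to Z.
      Z is a leaf — visit Z.
    Visit Y.
    At Y: no right child.
  Visit A.
  At A: go right to L.
    At L: go left to B.
      At B: no left child.
      Visit B.
      At B: go right to R.
        R is a leaf — visit R.
    Visit L.
    At L: no right child.

C M Q N K U Z Y A B R L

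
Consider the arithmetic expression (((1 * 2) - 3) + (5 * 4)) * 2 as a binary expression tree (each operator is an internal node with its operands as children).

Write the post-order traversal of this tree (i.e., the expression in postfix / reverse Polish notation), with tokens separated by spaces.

1 2 * 3 - 5 4 * + 2 *

Post-order on an expression tree gives postfix notation: for each operator, emit left operand, right operand, then the operator.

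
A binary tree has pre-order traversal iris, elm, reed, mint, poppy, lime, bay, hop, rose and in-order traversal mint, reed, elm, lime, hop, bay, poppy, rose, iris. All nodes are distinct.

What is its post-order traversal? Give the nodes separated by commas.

mint, reed, hop, bay, lime, rose, poppy, elm, iris

The first element of pre-order is the root; it splits in-order into left and right subtrees.
Root iris: left subtree has 8 nodes {mint, reed, elm, lime, hop, bay, poppy, rose}, right has 0 { }.
  Root elm: left subtree has 2 nodes {mint, reed}, right has 5 {lime, hop, bay, poppy, rose}.
    Root reed: left subtree has 1 node {mint}, right has 0 { }.
    Root poppy: left subtree has 3 nodes {lime, hop, bay}, right has 1 {rose}.
      Root lime: left subtree has 0 nodes { }, right has 2 {hop, bay}.
        Root bay: left subtree has 1 node {hop}, right has 0 { }.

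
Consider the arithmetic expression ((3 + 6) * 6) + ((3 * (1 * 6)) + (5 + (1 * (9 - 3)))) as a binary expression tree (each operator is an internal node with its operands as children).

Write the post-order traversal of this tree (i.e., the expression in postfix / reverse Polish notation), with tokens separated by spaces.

Post-order on an expression tree gives postfix notation: for each operator, emit left operand, right operand, then the operator.

3 6 + 6 * 3 1 6 * * 5 1 9 3 - * + + +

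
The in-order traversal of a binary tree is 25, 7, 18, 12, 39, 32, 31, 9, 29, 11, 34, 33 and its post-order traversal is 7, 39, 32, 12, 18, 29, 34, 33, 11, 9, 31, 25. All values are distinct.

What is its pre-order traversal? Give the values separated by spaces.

25 31 18 7 12 32 39 9 11 29 33 34

The last element of post-order is the root; it splits in-order into left and right subtrees.
Root 25: left subtree has 0 nodes { }, right has 11 {7, 18, 12, 39, 32, 31, 9, 29, 11, 34, 33}.
  Root 31: left subtree has 5 nodes {7, 18, 12, 39, 32}, right has 5 {9, 29, 11, 34, 33}.
    Root 18: left subtree has 1 node {7}, right has 3 {12, 39, 32}.
      Root 12: left subtree has 0 nodes { }, right has 2 {39, 32}.
        Root 32: left subtree has 1 node {39}, right has 0 { }.
    Root 9: left subtree has 0 nodes { }, right has 4 {29, 11, 34, 33}.
      Root 11: left subtree has 1 node {29}, right has 2 {34, 33}.
        Root 33: left subtree has 1 node {34}, right has 0 { }.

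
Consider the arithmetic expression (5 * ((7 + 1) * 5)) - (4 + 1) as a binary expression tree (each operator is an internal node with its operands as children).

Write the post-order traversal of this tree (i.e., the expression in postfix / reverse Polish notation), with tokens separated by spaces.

5 7 1 + 5 * * 4 1 + -

Post-order on an expression tree gives postfix notation: for each operator, emit left operand, right operand, then the operator.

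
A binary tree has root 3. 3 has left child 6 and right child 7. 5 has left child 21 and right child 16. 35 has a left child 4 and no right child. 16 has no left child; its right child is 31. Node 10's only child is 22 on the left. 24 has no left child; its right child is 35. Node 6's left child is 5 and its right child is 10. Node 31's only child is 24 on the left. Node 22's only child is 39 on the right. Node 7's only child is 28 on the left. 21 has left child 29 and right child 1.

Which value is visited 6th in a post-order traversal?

Post-order visits the left subtree, then the right subtree, then the node.
At 3: go left to 6.
  At 6: go left to 5.
    At 5: go left to 21.
      At 21: go left to 29.
        29 is a leaf — visit 29.
      At 21: go right to 1.
        1 is a leaf — visit 1.
      Visit 21.
    At 5: go right to 16.
      At 16: no left child.
      At 16: go right to 31.
        At 31: go left to 24.
          At 24: no left child.
          At 24: go right to 35.
            At 35: go left to 4.
              4 is a leaf — visit 4.
            At 35: no right child.
            Visit 35.
          Visit 24.
        At 31: no right child.
        Visit 31.
      Visit 16.
    Visit 5.
  At 6: go right to 10.
    At 10: go left to 22.
      At 22: no left child.
      At 22: go right to 39.
        39 is a leaf — visit 39.
      Visit 22.
    At 10: no right child.
    Visit 10.
  Visit 6.
At 3: go right to 7.
  At 7: go left to 28.
    28 is a leaf — visit 28.
  At 7: no right child.
  Visit 7.
Visit 3.
Full post-order sequence: 29, 1, 21, 4, 35, 24, 31, 16, 5, 39, 22, 10, 6, 28, 7, 3.

24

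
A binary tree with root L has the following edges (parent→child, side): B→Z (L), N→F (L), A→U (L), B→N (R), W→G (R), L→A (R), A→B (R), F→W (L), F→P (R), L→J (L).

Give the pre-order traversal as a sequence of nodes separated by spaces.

Pre-order visits the node, then its left subtree, then its right subtree.
Visit L.
At L: go left to J.
  J is a leaf — visit J.
At L: go right to A.
  Visit A.
  At A: go left to U.
    U is a leaf — visit U.
  At A: go right to B.
    Visit B.
    At B: go left to Z.
      Z is a leaf — visit Z.
    At B: go right to N.
      Visit N.
      At N: go left to F.
        Visit F.
        At F: go left to W.
          Visit W.
          At W: no left child.
          At W: go right to G.
            G is a leaf — visit G.
        At F: go right to P.
          P is a leaf — visit P.
      At N: no right child.

L J A U B Z N F W G P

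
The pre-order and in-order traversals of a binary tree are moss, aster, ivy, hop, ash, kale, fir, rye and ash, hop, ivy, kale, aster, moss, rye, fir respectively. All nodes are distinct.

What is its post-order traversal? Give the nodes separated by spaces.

The first element of pre-order is the root; it splits in-order into left and right subtrees.
Root moss: left subtree has 5 nodes {ash, hop, ivy, kale, aster}, right has 2 {rye, fir}.
  Root aster: left subtree has 4 nodes {ash, hop, ivy, kale}, right has 0 { }.
    Root ivy: left subtree has 2 nodes {ash, hop}, right has 1 {kale}.
      Root hop: left subtree has 1 node {ash}, right has 0 { }.
  Root fir: left subtree has 1 node {rye}, right has 0 { }.

ash hop kale ivy aster rye fir moss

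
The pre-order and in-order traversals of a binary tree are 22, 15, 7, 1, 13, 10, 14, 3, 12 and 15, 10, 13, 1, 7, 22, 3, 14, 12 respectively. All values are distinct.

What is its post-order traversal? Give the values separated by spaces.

10 13 1 7 15 3 12 14 22

The first element of pre-order is the root; it splits in-order into left and right subtrees.
Root 22: left subtree has 5 nodes {15, 10, 13, 1, 7}, right has 3 {3, 14, 12}.
  Root 15: left subtree has 0 nodes { }, right has 4 {10, 13, 1, 7}.
    Root 7: left subtree has 3 nodes {10, 13, 1}, right has 0 { }.
      Root 1: left subtree has 2 nodes {10, 13}, right has 0 { }.
        Root 13: left subtree has 1 node {10}, right has 0 { }.
  Root 14: left subtree has 1 node {3}, right has 1 {12}.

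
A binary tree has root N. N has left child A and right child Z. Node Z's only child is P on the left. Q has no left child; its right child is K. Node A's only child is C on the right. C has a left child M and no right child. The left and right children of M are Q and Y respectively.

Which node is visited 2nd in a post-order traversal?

Post-order visits the left subtree, then the right subtree, then the node.
At N: go left to A.
  At A: no left child.
  At A: go right to C.
    At C: go left to M.
      At M: go left to Q.
        At Q: no left child.
        At Q: go right to K.
          K is a leaf — visit K.
        Visit Q.
      At M: go right to Y.
        Y is a leaf — visit Y.
      Visit M.
    At C: no right child.
    Visit C.
  Visit A.
At N: go right to Z.
  At Z: go left to P.
    P is a leaf — visit P.
  At Z: no right child.
  Visit Z.
Visit N.
Full post-order sequence: K, Q, Y, M, C, A, P, Z, N.

Q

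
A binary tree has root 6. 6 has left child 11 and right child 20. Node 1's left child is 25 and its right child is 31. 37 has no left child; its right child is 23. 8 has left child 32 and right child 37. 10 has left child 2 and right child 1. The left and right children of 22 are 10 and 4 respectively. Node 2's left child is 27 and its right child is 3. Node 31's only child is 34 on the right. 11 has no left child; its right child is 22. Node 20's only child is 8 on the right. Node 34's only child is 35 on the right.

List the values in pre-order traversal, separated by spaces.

6 11 22 10 2 27 3 1 25 31 34 35 4 20 8 32 37 23

Pre-order visits the node, then its left subtree, then its right subtree.
Visit 6.
At 6: go left to 11.
  Visit 11.
  At 11: no left child.
  At 11: go right to 22.
    Visit 22.
    At 22: go left to 10.
      Visit 10.
      At 10: go left to 2.
        Visit 2.
        At 2: go left to 27.
          27 is a leaf — visit 27.
        At 2: go right to 3.
          3 is a leaf — visit 3.
      At 10: go right to 1.
        Visit 1.
        At 1: go left to 25.
          25 is a leaf — visit 25.
        At 1: go right to 31.
          Visit 31.
          At 31: no left child.
          At 31: go right to 34.
            Visit 34.
            At 34: no left child.
            At 34: go right to 35.
              35 is a leaf — visit 35.
    At 22: go right to 4.
      4 is a leaf — visit 4.
At 6: go right to 20.
  Visit 20.
  At 20: no left child.
  At 20: go right to 8.
    Visit 8.
    At 8: go left to 32.
      32 is a leaf — visit 32.
    At 8: go right to 37.
      Visit 37.
      At 37: no left child.
      At 37: go right to 23.
        23 is a leaf — visit 23.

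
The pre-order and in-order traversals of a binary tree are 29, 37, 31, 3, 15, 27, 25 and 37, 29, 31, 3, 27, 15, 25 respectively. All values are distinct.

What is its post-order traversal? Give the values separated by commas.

The first element of pre-order is the root; it splits in-order into left and right subtrees.
Root 29: left subtree has 1 node {37}, right has 5 {31, 3, 27, 15, 25}.
  Root 31: left subtree has 0 nodes { }, right has 4 {3, 27, 15, 25}.
    Root 3: left subtree has 0 nodes { }, right has 3 {27, 15, 25}.
      Root 15: left subtree has 1 node {27}, right has 1 {25}.

37, 27, 25, 15, 3, 31, 29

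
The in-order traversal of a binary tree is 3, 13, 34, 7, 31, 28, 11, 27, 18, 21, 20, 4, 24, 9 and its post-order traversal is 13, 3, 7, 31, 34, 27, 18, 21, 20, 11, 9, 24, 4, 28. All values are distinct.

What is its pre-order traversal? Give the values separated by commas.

The last element of post-order is the root; it splits in-order into left and right subtrees.
Root 28: left subtree has 5 nodes {3, 13, 34, 7, 31}, right has 8 {11, 27, 18, 21, 20, 4, 24, 9}.
  Root 34: left subtree has 2 nodes {3, 13}, right has 2 {7, 31}.
    Root 3: left subtree has 0 nodes { }, right has 1 {13}.
    Root 31: left subtree has 1 node {7}, right has 0 { }.
  Root 4: left subtree has 5 nodes {11, 27, 18, 21, 20}, right has 2 {24, 9}.
    Root 11: left subtree has 0 nodes { }, right has 4 {27, 18, 21, 20}.
      Root 20: left subtree has 3 nodes {27, 18, 21}, right has 0 { }.
        Root 21: left subtree has 2 nodes {27, 18}, right has 0 { }.
          Root 18: left subtree has 1 node {27}, right has 0 { }.
    Root 24: left subtree has 0 nodes { }, right has 1 {9}.

28, 34, 3, 13, 31, 7, 4, 11, 20, 21, 18, 27, 24, 9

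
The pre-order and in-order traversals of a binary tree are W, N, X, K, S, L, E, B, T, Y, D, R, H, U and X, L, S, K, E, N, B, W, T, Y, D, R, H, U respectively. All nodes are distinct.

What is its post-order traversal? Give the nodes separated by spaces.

The first element of pre-order is the root; it splits in-order into left and right subtrees.
Root W: left subtree has 7 nodes {X, L, S, K, E, N, B}, right has 6 {T, Y, D, R, H, U}.
  Root N: left subtree has 5 nodes {X, L, S, K, E}, right has 1 {B}.
    Root X: left subtree has 0 nodes { }, right has 4 {L, S, K, E}.
      Root K: left subtree has 2 nodes {L, S}, right has 1 {E}.
        Root S: left subtree has 1 node {L}, right has 0 { }.
  Root T: left subtree has 0 nodes { }, right has 5 {Y, D, R, H, U}.
    Root Y: left subtree has 0 nodes { }, right has 4 {D, R, H, U}.
      Root D: left subtree has 0 nodes { }, right has 3 {R, H, U}.
        Root R: left subtree has 0 nodes { }, right has 2 {H, U}.
          Root H: left subtree has 0 nodes { }, right has 1 {U}.

L S E K X B N U H R D Y T W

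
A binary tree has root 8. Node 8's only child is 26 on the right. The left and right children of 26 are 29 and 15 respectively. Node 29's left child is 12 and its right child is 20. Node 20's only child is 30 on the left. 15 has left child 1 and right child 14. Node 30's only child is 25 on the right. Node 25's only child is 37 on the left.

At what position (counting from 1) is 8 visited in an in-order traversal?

In-order visits the left subtree, then the node, then the right subtree.
At 8: no left child.
Visit 8.
At 8: go right to 26.
  At 26: go left to 29.
    At 29: go left to 12.
      12 is a leaf — visit 12.
    Visit 29.
    At 29: go right to 20.
      At 20: go left to 30.
        At 30: no left child.
        Visit 30.
        At 30: go right to 25.
          At 25: go left to 37.
            37 is a leaf — visit 37.
          Visit 25.
          At 25: no right child.
      Visit 20.
      At 20: no right child.
  Visit 26.
  At 26: go right to 15.
    At 15: go left to 1.
      1 is a leaf — visit 1.
    Visit 15.
    At 15: go right to 14.
      14 is a leaf — visit 14.
Full in-order sequence: 8, 12, 29, 30, 37, 25, 20, 26, 1, 15, 14.

1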